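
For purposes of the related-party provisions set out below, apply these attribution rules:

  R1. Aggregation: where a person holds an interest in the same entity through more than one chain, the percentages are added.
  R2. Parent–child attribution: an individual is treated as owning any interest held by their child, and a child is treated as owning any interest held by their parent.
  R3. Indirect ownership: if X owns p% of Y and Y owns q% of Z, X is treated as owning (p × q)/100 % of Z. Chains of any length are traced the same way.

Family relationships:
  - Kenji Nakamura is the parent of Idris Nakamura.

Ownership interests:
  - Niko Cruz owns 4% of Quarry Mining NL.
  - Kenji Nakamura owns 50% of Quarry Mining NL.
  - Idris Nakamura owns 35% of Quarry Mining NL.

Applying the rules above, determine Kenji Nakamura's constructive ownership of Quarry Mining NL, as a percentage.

85%

By parent–child attribution (R2), Kenji Nakamura is treated as also owning Idris Nakamura's interest in Quarry Mining NL, giving 50% + 35% = 85%.
Direct interest in Quarry Mining NL: 85%.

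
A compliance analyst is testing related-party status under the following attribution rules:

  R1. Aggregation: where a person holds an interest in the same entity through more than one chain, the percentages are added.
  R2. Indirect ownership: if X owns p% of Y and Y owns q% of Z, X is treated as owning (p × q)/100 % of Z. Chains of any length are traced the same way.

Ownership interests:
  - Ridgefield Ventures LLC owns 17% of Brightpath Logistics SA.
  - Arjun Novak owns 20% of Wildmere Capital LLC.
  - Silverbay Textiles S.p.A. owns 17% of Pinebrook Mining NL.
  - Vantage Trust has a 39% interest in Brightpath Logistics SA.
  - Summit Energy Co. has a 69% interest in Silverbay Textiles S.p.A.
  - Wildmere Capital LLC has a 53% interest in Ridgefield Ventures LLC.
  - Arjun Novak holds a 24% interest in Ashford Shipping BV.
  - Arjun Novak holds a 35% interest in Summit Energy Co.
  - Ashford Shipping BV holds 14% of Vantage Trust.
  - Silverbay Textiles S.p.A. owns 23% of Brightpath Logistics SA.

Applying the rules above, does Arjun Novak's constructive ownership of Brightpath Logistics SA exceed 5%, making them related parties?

Chain via Wildmere Capital LLC → Ridgefield Ventures LLC (R2): 20% × 53% × 17% = 1.802% of Brightpath Logistics SA.
Chain via Summit Energy Co. → Silverbay Textiles S.p.A. (R2): 35% × 69% × 23% = 5.5545% of Brightpath Logistics SA.
Chain via Ashford Shipping BV → Vantage Trust (R2): 24% × 14% × 39% = 1.3104% of Brightpath Logistics SA.
Aggregating (R1): 1.802% + 5.5545% + 1.3104% = 8.6669%.
8.6669% exceeds the 5% threshold, so Arjun is a related party to Brightpath Logistics SA.

Yes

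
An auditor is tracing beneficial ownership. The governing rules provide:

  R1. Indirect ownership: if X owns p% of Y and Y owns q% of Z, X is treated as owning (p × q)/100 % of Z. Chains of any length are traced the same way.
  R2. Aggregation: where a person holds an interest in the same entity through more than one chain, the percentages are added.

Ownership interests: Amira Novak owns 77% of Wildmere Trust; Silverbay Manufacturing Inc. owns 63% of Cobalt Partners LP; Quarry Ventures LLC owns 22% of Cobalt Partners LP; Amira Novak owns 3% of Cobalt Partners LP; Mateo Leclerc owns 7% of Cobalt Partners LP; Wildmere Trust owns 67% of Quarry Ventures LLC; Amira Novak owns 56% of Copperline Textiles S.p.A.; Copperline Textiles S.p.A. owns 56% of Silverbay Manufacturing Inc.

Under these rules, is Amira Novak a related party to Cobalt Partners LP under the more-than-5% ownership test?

Yes

Chain via Copperline Textiles S.p.A. → Silverbay Manufacturing Inc. (R1): 56% × 56% × 63% = 19.7568% of Cobalt Partners LP.
Chain via Wildmere Trust → Quarry Ventures LLC (R1): 77% × 67% × 22% = 11.3498% of Cobalt Partners LP.
Direct interest in Cobalt Partners LP: 3%.
Aggregating (R2): 19.7568% + 11.3498% + 3% = 34.1066%.
34.1066% exceeds the 5% threshold, so Amira is a related party to Cobalt Partners LP.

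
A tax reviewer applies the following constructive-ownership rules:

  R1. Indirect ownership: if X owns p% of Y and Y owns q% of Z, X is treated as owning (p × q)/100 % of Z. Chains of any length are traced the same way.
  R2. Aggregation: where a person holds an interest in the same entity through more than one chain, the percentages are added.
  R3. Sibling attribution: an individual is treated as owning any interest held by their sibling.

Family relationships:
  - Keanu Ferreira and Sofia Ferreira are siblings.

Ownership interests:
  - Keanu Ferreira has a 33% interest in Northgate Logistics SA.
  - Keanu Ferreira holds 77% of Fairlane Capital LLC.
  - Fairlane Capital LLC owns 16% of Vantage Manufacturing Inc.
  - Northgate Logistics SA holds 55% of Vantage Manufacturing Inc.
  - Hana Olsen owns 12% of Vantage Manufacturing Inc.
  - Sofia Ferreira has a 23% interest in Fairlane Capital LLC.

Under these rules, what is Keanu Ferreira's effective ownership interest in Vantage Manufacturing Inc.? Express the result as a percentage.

By sibling attribution (R3), Keanu Ferreira is treated as also owning Sofia Ferreira's interest in Fairlane Capital LLC, giving 77% + 23% = 100%.
Chain via Fairlane Capital LLC (R1): 100% × 16% = 16% of Vantage Manufacturing Inc.
Chain via Northgate Logistics SA (R1): 33% × 55% = 18.15% of Vantage Manufacturing Inc.
Aggregating (R2): 16% + 18.15% = 34.15%.

34.15%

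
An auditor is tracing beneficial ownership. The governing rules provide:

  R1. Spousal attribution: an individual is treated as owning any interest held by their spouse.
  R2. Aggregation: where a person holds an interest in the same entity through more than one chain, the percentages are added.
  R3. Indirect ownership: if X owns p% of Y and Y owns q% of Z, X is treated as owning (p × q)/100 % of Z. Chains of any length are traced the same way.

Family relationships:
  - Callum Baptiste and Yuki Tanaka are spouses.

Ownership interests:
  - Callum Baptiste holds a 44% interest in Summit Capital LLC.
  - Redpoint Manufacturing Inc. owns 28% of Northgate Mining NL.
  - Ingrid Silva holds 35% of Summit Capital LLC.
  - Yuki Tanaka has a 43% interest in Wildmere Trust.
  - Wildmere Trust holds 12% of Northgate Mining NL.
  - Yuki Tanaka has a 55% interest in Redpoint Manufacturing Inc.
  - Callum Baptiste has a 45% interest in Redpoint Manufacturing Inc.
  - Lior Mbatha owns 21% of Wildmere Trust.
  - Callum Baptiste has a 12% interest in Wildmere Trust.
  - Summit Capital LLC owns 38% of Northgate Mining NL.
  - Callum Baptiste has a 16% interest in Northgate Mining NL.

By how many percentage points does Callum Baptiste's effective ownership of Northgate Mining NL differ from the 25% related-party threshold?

42.32

By spousal attribution (R1), Callum Baptiste is treated as also owning Yuki Tanaka's interest in Wildmere Trust, giving 12% + 43% = 55%.
By spousal attribution (R1), Callum Baptiste is treated as also owning Yuki Tanaka's interest in Redpoint Manufacturing Inc, giving 45% + 55% = 100%.
Chain via Wildmere Trust (R3): 55% × 12% = 6.6% of Northgate Mining NL.
Chain via Summit Capital LLC (R3): 44% × 38% = 16.72% of Northgate Mining NL.
Chain via Redpoint Manufacturing Inc. (R3): 100% × 28% = 28% of Northgate Mining NL.
Direct interest in Northgate Mining NL: 16%.
Aggregating (R2): 6.6% + 16.72% + 28% + 16% = 67.32%.
67.32% exceeds the 25% threshold by 42.32 percentage points.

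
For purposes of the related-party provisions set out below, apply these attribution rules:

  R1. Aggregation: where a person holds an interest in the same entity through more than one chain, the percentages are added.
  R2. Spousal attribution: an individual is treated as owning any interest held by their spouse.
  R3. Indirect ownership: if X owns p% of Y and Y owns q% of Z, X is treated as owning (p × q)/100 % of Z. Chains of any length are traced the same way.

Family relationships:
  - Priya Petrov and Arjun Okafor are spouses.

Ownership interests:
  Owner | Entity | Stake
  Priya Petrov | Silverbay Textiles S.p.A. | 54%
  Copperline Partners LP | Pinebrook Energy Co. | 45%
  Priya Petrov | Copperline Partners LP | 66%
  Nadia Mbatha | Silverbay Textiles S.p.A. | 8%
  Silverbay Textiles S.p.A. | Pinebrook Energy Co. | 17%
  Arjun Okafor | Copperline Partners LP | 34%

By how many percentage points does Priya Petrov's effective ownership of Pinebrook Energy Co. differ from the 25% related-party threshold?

29.18

By spousal attribution (R2), Priya Petrov is treated as also owning Arjun Okafor's interest in Copperline Partners LP, giving 66% + 34% = 100%.
Chain via Copperline Partners LP (R3): 100% × 45% = 45% of Pinebrook Energy Co.
Chain via Silverbay Textiles S.p.A. (R3): 54% × 17% = 9.18% of Pinebrook Energy Co.
Aggregating (R1): 45% + 9.18% = 54.18%.
54.18% exceeds the 25% threshold by 29.18 percentage points.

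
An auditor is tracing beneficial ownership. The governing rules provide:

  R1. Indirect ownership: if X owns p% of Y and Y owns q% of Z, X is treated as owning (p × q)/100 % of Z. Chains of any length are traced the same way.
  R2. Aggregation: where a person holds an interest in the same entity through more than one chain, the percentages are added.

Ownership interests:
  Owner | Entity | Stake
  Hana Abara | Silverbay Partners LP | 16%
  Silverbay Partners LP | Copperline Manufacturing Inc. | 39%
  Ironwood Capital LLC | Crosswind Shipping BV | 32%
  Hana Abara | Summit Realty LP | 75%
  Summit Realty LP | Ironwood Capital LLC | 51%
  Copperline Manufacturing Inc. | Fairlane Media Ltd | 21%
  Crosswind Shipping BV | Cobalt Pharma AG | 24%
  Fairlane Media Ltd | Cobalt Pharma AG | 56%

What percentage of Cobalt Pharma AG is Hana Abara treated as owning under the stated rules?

Chain via Summit Realty LP → Ironwood Capital LLC → Crosswind Shipping BV (R1): 75% × 51% × 32% × 24% = 2.9376% of Cobalt Pharma AG.
Chain via Silverbay Partners LP → Copperline Manufacturing Inc. → Fairlane Media Ltd (R1): 16% × 39% × 21% × 56% = 0.733824% of Cobalt Pharma AG.
Aggregating (R2): 2.9376% + 0.733824% = 3.671424%.

3.671424%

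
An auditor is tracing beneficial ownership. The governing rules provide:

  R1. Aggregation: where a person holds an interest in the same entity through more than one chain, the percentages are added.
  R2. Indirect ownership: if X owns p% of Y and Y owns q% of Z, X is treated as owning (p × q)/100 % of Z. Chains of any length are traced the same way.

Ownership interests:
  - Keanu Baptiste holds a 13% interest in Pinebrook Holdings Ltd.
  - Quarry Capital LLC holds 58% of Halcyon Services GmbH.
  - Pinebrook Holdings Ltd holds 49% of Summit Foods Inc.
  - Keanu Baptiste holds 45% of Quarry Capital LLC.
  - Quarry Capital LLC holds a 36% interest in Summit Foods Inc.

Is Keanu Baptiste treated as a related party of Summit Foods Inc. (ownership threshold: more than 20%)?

Yes

Chain via Pinebrook Holdings Ltd (R2): 13% × 49% = 6.37% of Summit Foods Inc.
Chain via Quarry Capital LLC (R2): 45% × 36% = 16.2% of Summit Foods Inc.
Aggregating (R1): 6.37% + 16.2% = 22.57%.
22.57% exceeds the 20% threshold, so Keanu is a related party to Summit Foods Inc.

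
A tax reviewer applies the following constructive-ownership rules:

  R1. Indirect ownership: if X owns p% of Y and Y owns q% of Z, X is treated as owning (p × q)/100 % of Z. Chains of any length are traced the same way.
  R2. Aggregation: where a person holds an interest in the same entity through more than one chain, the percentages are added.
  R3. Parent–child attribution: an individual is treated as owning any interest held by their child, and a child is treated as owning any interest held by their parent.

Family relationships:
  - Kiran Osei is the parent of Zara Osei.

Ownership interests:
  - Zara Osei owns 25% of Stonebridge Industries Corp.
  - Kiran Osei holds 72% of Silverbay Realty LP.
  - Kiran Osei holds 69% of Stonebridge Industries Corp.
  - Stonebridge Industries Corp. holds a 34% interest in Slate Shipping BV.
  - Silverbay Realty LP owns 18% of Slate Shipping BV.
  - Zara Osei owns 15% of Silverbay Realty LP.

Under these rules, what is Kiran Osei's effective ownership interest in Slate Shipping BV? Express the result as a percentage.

By parent–child attribution (R3), Kiran Osei is treated as also owning Zara Osei's interest in Stonebridge Industries Corp, giving 69% + 25% = 94%.
By parent–child attribution (R3), Kiran Osei is treated as also owning Zara Osei's interest in Silverbay Realty LP, giving 72% + 15% = 87%.
Chain via Stonebridge Industries Corp. (R1): 94% × 34% = 31.96% of Slate Shipping BV.
Chain via Silverbay Realty LP (R1): 87% × 18% = 15.66% of Slate Shipping BV.
Aggregating (R2): 31.96% + 15.66% = 47.62%.

47.62%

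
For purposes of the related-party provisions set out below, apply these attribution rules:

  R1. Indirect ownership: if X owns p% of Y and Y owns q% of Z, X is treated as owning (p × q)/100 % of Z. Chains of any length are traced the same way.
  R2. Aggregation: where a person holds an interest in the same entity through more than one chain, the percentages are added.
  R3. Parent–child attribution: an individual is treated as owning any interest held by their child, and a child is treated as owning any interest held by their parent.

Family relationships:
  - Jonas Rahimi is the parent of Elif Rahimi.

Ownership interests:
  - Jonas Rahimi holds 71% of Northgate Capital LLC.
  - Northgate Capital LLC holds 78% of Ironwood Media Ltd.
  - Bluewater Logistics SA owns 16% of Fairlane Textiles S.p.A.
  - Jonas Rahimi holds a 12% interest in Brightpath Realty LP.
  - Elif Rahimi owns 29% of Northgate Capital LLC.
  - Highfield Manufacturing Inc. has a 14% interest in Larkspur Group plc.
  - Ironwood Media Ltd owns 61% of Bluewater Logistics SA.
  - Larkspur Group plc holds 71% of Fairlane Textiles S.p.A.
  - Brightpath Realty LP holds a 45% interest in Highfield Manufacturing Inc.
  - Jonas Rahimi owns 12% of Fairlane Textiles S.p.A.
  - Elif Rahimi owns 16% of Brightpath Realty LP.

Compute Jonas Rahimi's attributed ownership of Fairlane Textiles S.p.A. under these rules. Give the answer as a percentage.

20.86524%

By parent–child attribution (R3), Jonas Rahimi is treated as also owning Elif Rahimi's interest in Brightpath Realty LP, giving 12% + 16% = 28%.
By parent–child attribution (R3), Jonas Rahimi is treated as also owning Elif Rahimi's interest in Northgate Capital LLC, giving 71% + 29% = 100%.
Chain via Brightpath Realty LP → Highfield Manufacturing Inc. → Larkspur Group plc (R1): 28% × 45% × 14% × 71% = 1.25244% of Fairlane Textiles S.p.A.
Chain via Northgate Capital LLC → Ironwood Media Ltd → Bluewater Logistics SA (R1): 100% × 78% × 61% × 16% = 7.6128% of Fairlane Textiles S.p.A.
Direct interest in Fairlane Textiles S.p.A: 12%.
Aggregating (R2): 1.25244% + 7.6128% + 12% = 20.86524%.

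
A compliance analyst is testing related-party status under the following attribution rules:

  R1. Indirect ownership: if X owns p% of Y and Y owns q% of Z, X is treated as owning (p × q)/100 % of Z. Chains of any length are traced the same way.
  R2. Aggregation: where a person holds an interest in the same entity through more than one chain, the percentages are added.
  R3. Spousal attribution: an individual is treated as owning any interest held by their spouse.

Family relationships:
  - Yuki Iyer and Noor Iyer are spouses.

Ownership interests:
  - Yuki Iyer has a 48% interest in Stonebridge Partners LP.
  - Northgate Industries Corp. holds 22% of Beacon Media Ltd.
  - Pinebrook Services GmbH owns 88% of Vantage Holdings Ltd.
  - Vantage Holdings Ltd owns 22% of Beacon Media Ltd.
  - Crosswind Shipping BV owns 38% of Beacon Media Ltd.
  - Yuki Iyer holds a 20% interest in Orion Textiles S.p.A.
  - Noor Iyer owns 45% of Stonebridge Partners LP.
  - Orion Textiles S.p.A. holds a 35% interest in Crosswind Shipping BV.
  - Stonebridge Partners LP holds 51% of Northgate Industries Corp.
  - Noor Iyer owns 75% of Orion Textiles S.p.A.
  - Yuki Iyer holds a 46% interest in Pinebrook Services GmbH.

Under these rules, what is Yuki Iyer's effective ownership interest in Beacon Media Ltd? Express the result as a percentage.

31.9752%

By spousal attribution (R3), Yuki Iyer is treated as also owning Noor Iyer's interest in Stonebridge Partners LP, giving 48% + 45% = 93%.
By spousal attribution (R3), Yuki Iyer is treated as also owning Noor Iyer's interest in Orion Textiles S.p.A, giving 20% + 75% = 95%.
Chain via Pinebrook Services GmbH → Vantage Holdings Ltd (R1): 46% × 88% × 22% = 8.9056% of Beacon Media Ltd.
Chain via Stonebridge Partners LP → Northgate Industries Corp. (R1): 93% × 51% × 22% = 10.4346% of Beacon Media Ltd.
Chain via Orion Textiles S.p.A. → Crosswind Shipping BV (R1): 95% × 35% × 38% = 12.635% of Beacon Media Ltd.
Aggregating (R2): 8.9056% + 10.4346% + 12.635% = 31.9752%.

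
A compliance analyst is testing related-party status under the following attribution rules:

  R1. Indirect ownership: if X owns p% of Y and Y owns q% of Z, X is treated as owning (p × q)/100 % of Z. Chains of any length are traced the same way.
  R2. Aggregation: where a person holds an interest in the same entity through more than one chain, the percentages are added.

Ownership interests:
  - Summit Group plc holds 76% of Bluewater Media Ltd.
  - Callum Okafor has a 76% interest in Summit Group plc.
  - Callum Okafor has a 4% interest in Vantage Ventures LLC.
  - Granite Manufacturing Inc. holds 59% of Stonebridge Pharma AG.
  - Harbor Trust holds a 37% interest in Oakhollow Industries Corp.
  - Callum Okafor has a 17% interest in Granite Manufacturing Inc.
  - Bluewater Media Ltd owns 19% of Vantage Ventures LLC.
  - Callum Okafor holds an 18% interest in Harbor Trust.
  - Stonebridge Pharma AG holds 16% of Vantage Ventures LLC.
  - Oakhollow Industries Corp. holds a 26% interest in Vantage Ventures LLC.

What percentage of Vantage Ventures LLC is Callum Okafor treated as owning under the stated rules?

Chain via Summit Group plc → Bluewater Media Ltd (R1): 76% × 76% × 19% = 10.9744% of Vantage Ventures LLC.
Chain via Harbor Trust → Oakhollow Industries Corp. (R1): 18% × 37% × 26% = 1.7316% of Vantage Ventures LLC.
Chain via Granite Manufacturing Inc. → Stonebridge Pharma AG (R1): 17% × 59% × 16% = 1.6048% of Vantage Ventures LLC.
Direct interest in Vantage Ventures LLC: 4%.
Aggregating (R2): 10.9744% + 1.7316% + 1.6048% + 4% = 18.3108%.

18.3108%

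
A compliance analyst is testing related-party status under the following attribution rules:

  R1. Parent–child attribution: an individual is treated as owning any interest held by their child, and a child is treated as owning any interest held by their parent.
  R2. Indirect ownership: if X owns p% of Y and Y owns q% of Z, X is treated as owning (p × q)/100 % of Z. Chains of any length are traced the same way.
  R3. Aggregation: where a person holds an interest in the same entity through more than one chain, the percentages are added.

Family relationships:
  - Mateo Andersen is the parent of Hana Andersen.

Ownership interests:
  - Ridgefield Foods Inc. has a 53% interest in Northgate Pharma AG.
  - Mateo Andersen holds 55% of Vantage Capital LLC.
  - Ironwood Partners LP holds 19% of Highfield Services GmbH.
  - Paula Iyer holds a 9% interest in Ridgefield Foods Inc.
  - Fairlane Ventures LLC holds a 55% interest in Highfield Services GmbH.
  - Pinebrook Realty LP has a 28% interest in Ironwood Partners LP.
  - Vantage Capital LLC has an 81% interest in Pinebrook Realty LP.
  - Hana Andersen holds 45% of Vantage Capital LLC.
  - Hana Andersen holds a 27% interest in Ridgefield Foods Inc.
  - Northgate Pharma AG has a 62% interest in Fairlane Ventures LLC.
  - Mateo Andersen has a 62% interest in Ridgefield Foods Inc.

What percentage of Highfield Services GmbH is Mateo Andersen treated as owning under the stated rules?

20.39417%

By parent–child attribution (R1), Mateo Andersen is treated as also owning Hana Andersen's interest in Ridgefield Foods Inc, giving 62% + 27% = 89%.
By parent–child attribution (R1), Mateo Andersen is treated as also owning Hana Andersen's interest in Vantage Capital LLC, giving 55% + 45% = 100%.
Chain via Ridgefield Foods Inc. → Northgate Pharma AG → Fairlane Ventures LLC (R2): 89% × 53% × 62% × 55% = 16.08497% of Highfield Services GmbH.
Chain via Vantage Capital LLC → Pinebrook Realty LP → Ironwood Partners LP (R2): 100% × 81% × 28% × 19% = 4.3092% of Highfield Services GmbH.
Aggregating (R3): 16.08497% + 4.3092% = 20.39417%.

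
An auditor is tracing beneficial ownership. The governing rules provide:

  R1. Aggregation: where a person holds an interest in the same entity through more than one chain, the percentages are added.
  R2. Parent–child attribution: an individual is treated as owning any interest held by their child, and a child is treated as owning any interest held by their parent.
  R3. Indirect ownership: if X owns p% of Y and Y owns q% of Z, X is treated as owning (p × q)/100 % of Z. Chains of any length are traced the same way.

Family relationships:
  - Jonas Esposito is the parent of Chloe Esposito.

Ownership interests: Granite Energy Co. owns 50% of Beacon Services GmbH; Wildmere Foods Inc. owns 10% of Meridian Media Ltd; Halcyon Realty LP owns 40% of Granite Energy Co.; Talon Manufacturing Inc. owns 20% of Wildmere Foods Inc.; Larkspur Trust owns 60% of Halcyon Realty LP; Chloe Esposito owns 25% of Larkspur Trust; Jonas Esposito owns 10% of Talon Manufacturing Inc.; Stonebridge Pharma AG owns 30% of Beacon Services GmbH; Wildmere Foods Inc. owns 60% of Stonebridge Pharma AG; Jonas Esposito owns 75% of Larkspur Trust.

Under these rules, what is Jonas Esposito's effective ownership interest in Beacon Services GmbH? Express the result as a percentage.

By parent–child attribution (R2), Jonas Esposito is treated as also owning Chloe Esposito's interest in Larkspur Trust, giving 75% + 25% = 100%.
Chain via Talon Manufacturing Inc. → Wildmere Foods Inc. → Stonebridge Pharma AG (R3): 10% × 20% × 60% × 30% = 0.36% of Beacon Services GmbH.
Chain via Larkspur Trust → Halcyon Realty LP → Granite Energy Co. (R3): 100% × 60% × 40% × 50% = 12% of Beacon Services GmbH.
Aggregating (R1): 0.36% + 12% = 12.36%.

12.36%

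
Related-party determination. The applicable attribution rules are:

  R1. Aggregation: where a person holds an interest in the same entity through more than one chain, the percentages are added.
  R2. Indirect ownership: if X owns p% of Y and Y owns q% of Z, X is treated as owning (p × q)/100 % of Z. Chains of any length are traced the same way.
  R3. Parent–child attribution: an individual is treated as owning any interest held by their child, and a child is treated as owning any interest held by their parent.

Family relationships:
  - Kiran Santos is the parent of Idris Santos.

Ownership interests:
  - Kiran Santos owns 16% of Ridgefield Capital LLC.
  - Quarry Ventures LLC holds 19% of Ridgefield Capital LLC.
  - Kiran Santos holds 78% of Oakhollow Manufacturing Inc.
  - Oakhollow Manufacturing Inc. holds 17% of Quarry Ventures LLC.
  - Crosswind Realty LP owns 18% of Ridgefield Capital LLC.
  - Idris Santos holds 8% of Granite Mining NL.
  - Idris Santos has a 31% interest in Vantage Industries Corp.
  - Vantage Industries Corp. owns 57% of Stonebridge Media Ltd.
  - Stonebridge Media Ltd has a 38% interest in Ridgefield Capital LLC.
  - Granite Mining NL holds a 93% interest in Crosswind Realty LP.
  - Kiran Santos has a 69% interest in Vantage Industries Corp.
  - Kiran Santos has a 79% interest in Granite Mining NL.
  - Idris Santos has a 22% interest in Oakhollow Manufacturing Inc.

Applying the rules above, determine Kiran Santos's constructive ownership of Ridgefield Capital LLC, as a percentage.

55.4538%

By parent–child attribution (R3), Kiran Santos is treated as also owning Idris Santos's interest in Oakhollow Manufacturing Inc, giving 78% + 22% = 100%.
By parent–child attribution (R3), Kiran Santos is treated as also owning Idris Santos's interest in Vantage Industries Corp, giving 69% + 31% = 100%.
By parent–child attribution (R3), Kiran Santos is treated as also owning Idris Santos's interest in Granite Mining NL, giving 79% + 8% = 87%.
Chain via Oakhollow Manufacturing Inc. → Quarry Ventures LLC (R2): 100% × 17% × 19% = 3.23% of Ridgefield Capital LLC.
Chain via Vantage Industries Corp. → Stonebridge Media Ltd (R2): 100% × 57% × 38% = 21.66% of Ridgefield Capital LLC.
Chain via Granite Mining NL → Crosswind Realty LP (R2): 87% × 93% × 18% = 14.5638% of Ridgefield Capital LLC.
Direct interest in Ridgefield Capital LLC: 16%.
Aggregating (R1): 3.23% + 21.66% + 14.5638% + 16% = 55.4538%.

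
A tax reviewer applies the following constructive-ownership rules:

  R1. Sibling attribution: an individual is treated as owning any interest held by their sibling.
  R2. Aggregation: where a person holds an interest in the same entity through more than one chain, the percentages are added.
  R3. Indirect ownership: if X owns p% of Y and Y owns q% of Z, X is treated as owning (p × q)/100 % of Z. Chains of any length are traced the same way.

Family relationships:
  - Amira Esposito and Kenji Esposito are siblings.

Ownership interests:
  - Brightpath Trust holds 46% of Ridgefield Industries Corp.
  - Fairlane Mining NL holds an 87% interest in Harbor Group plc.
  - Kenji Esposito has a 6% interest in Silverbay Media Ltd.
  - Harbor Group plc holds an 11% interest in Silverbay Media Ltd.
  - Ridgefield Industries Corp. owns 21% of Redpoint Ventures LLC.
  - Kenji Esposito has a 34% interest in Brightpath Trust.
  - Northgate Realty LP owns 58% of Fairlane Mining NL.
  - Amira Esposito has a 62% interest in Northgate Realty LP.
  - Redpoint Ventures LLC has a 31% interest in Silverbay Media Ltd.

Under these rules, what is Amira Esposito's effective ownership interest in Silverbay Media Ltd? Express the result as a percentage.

By sibling attribution (R1), Amira Esposito is treated as owning Kenji Esposito's 34% interest in Brightpath Trust.
By sibling attribution (R1), Amira Esposito is treated as owning Kenji Esposito's 6% interest in Silverbay Media Ltd.
Chain via Northgate Realty LP → Fairlane Mining NL → Harbor Group plc (R3): 62% × 58% × 87% × 11% = 3.441372% of Silverbay Media Ltd.
Chain via Brightpath Trust → Ridgefield Industries Corp. → Redpoint Ventures LLC (R3): 34% × 46% × 21% × 31% = 1.018164% of Silverbay Media Ltd.
Direct interest in Silverbay Media Ltd: 6%.
Aggregating (R2): 3.441372% + 1.018164% + 6% = 10.459536%.

10.459536%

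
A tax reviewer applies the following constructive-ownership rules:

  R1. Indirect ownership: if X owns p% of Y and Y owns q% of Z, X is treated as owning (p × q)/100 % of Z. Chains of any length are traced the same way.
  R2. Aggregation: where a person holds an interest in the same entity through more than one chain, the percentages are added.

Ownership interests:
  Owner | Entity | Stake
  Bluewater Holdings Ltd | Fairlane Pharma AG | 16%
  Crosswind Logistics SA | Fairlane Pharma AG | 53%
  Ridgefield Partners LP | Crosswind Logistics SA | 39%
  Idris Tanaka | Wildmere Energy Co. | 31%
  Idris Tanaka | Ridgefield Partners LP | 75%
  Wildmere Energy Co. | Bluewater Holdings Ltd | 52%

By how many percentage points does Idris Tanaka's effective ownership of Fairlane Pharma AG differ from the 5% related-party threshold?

Chain via Ridgefield Partners LP → Crosswind Logistics SA (R1): 75% × 39% × 53% = 15.5025% of Fairlane Pharma AG.
Chain via Wildmere Energy Co. → Bluewater Holdings Ltd (R1): 31% × 52% × 16% = 2.5792% of Fairlane Pharma AG.
Aggregating (R2): 15.5025% + 2.5792% = 18.0817%.
18.0817% exceeds the 5% threshold by 13.0817 percentage points.

13.0817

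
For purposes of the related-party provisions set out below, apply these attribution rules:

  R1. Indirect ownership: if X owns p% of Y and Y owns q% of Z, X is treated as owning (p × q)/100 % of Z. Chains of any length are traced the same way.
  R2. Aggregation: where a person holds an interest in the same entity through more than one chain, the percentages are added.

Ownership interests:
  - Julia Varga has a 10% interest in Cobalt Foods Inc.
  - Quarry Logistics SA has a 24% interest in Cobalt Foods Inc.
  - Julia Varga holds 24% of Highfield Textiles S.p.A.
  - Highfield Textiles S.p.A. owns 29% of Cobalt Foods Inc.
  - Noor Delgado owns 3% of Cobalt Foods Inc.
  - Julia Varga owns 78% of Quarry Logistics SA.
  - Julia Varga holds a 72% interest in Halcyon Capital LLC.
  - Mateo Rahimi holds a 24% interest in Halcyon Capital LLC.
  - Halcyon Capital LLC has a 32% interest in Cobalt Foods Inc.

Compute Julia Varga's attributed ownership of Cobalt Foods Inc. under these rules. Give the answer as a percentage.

58.72%

Chain via Quarry Logistics SA (R1): 78% × 24% = 18.72% of Cobalt Foods Inc.
Chain via Halcyon Capital LLC (R1): 72% × 32% = 23.04% of Cobalt Foods Inc.
Chain via Highfield Textiles S.p.A. (R1): 24% × 29% = 6.96% of Cobalt Foods Inc.
Direct interest in Cobalt Foods Inc: 10%.
Aggregating (R2): 18.72% + 23.04% + 6.96% + 10% = 58.72%.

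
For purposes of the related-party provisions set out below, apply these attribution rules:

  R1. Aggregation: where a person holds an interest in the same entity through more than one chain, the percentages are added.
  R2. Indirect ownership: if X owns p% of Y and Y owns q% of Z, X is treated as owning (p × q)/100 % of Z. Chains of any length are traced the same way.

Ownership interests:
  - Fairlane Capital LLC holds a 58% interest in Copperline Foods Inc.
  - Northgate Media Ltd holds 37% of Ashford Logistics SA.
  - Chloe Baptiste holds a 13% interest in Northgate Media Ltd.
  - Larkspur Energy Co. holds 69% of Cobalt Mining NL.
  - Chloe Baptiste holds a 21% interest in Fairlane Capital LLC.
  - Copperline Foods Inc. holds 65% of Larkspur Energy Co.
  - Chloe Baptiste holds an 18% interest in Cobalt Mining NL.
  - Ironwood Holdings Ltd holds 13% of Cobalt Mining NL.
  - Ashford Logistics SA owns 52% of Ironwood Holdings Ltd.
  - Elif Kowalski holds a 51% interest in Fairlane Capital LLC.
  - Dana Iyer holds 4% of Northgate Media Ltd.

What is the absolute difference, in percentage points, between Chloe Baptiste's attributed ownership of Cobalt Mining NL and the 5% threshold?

18.787886

Chain via Northgate Media Ltd → Ashford Logistics SA → Ironwood Holdings Ltd (R2): 13% × 37% × 52% × 13% = 0.325156% of Cobalt Mining NL.
Chain via Fairlane Capital LLC → Copperline Foods Inc. → Larkspur Energy Co. (R2): 21% × 58% × 65% × 69% = 5.46273% of Cobalt Mining NL.
Direct interest in Cobalt Mining NL: 18%.
Aggregating (R1): 0.325156% + 5.46273% + 18% = 23.787886%.
23.787886% exceeds the 5% threshold by 18.787886 percentage points.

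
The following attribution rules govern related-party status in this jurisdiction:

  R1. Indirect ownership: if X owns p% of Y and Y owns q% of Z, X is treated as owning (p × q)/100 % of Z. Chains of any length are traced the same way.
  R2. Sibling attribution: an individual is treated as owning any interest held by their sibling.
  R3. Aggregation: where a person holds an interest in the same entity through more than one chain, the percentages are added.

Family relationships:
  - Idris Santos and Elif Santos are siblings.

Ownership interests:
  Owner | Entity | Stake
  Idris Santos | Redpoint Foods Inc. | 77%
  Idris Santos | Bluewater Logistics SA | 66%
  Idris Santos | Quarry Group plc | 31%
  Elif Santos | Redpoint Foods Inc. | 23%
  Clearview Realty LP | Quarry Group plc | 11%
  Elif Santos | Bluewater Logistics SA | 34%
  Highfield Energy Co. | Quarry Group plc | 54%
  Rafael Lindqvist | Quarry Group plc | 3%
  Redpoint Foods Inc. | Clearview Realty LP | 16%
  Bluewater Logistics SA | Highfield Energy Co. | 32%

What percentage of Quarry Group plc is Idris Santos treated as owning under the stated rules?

By sibling attribution (R2), Idris Santos is treated as also owning Elif Santos's interest in Bluewater Logistics SA, giving 66% + 34% = 100%.
By sibling attribution (R2), Idris Santos is treated as also owning Elif Santos's interest in Redpoint Foods Inc, giving 77% + 23% = 100%.
Chain via Bluewater Logistics SA → Highfield Energy Co. (R1): 100% × 32% × 54% = 17.28% of Quarry Group plc.
Chain via Redpoint Foods Inc. → Clearview Realty LP (R1): 100% × 16% × 11% = 1.76% of Quarry Group plc.
Direct interest in Quarry Group plc: 31%.
Aggregating (R3): 17.28% + 1.76% + 31% = 50.04%.

50.04%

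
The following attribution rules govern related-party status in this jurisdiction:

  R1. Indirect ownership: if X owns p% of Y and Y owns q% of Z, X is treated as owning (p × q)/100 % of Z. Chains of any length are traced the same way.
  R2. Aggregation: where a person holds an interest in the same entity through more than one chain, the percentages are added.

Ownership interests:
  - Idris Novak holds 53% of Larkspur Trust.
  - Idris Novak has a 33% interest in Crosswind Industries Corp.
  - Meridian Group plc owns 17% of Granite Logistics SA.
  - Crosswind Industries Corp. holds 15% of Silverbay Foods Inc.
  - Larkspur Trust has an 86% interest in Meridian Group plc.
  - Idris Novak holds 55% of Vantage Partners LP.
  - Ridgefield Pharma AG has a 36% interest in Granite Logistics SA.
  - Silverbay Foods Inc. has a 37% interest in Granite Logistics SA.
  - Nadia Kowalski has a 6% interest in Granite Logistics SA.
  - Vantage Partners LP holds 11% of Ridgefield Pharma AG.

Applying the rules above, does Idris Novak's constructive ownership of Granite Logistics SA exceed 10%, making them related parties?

Yes

Chain via Larkspur Trust → Meridian Group plc (R1): 53% × 86% × 17% = 7.7486% of Granite Logistics SA.
Chain via Crosswind Industries Corp. → Silverbay Foods Inc. (R1): 33% × 15% × 37% = 1.8315% of Granite Logistics SA.
Chain via Vantage Partners LP → Ridgefield Pharma AG (R1): 55% × 11% × 36% = 2.178% of Granite Logistics SA.
Aggregating (R2): 7.7486% + 1.8315% + 2.178% = 11.7581%.
11.7581% exceeds the 10% threshold, so Idris is a related party to Granite Logistics SA.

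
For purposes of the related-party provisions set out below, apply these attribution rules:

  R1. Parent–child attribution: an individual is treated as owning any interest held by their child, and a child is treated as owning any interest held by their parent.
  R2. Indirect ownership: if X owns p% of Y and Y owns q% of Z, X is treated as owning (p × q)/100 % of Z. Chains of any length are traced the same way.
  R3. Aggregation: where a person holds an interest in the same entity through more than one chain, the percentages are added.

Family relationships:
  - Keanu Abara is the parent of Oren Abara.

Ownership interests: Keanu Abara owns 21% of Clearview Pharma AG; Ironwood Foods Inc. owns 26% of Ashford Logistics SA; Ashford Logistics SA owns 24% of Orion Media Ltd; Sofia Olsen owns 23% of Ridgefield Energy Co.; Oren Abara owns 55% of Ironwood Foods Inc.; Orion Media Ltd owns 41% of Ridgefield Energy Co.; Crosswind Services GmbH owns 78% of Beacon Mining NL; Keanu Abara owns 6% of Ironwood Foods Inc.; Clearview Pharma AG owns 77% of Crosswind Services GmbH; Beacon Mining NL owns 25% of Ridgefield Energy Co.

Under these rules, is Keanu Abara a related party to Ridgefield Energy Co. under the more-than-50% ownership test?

No

By parent–child attribution (R1), Keanu Abara is treated as also owning Oren Abara's interest in Ironwood Foods Inc, giving 6% + 55% = 61%.
Chain via Clearview Pharma AG → Crosswind Services GmbH → Beacon Mining NL (R2): 21% × 77% × 78% × 25% = 3.15315% of Ridgefield Energy Co.
Chain via Ironwood Foods Inc. → Ashford Logistics SA → Orion Media Ltd (R2): 61% × 26% × 24% × 41% = 1.560624% of Ridgefield Energy Co.
Aggregating (R3): 3.15315% + 1.560624% = 4.713774%.
4.713774% does not exceed the 50% threshold, so Keanu is not a related party to Ridgefield Energy Co.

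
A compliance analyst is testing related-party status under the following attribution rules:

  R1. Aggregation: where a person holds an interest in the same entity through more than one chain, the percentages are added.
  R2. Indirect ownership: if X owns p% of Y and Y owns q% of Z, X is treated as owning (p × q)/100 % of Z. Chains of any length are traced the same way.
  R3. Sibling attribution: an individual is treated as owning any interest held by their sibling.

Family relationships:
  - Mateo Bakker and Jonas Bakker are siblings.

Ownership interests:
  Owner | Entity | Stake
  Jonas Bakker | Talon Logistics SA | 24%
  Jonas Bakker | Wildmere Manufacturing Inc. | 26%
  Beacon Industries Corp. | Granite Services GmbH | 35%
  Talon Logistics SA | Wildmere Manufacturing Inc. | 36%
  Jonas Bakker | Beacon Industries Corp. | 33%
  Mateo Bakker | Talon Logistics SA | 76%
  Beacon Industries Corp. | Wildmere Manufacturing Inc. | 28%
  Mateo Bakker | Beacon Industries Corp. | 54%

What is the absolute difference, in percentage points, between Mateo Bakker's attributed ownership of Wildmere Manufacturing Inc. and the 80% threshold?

By sibling attribution (R3), Mateo Bakker is treated as also owning Jonas Bakker's interest in Beacon Industries Corp, giving 54% + 33% = 87%.
By sibling attribution (R3), Mateo Bakker is treated as also owning Jonas Bakker's interest in Talon Logistics SA, giving 76% + 24% = 100%.
By sibling attribution (R3), Mateo Bakker is treated as owning Jonas Bakker's 26% interest in Wildmere Manufacturing Inc.
Chain via Beacon Industries Corp. (R2): 87% × 28% = 24.36% of Wildmere Manufacturing Inc.
Chain via Talon Logistics SA (R2): 100% × 36% = 36% of Wildmere Manufacturing Inc.
Direct interest in Wildmere Manufacturing Inc: 26%.
Aggregating (R1): 24.36% + 36% + 26% = 86.36%.
86.36% exceeds the 80% threshold by 6.36 percentage points.

6.36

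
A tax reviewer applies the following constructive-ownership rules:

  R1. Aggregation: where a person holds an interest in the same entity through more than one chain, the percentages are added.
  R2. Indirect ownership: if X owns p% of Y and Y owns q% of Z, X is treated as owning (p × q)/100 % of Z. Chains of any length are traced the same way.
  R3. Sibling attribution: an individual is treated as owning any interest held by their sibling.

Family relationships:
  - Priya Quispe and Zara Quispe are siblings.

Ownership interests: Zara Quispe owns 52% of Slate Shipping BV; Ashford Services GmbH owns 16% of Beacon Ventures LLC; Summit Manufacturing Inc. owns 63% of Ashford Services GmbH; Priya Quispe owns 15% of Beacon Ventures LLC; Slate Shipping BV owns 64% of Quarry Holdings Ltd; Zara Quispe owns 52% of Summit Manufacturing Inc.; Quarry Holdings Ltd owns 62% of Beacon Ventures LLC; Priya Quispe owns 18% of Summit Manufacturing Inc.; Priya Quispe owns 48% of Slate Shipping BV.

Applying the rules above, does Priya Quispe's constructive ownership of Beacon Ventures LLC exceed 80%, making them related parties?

No

By sibling attribution (R3), Priya Quispe is treated as also owning Zara Quispe's interest in Summit Manufacturing Inc, giving 18% + 52% = 70%.
By sibling attribution (R3), Priya Quispe is treated as also owning Zara Quispe's interest in Slate Shipping BV, giving 48% + 52% = 100%.
Chain via Summit Manufacturing Inc. → Ashford Services GmbH (R2): 70% × 63% × 16% = 7.056% of Beacon Ventures LLC.
Chain via Slate Shipping BV → Quarry Holdings Ltd (R2): 100% × 64% × 62% = 39.68% of Beacon Ventures LLC.
Direct interest in Beacon Ventures LLC: 15%.
Aggregating (R1): 7.056% + 39.68% + 15% = 61.736%.
61.736% does not exceed the 80% threshold, so Priya is not a related party to Beacon Ventures LLC.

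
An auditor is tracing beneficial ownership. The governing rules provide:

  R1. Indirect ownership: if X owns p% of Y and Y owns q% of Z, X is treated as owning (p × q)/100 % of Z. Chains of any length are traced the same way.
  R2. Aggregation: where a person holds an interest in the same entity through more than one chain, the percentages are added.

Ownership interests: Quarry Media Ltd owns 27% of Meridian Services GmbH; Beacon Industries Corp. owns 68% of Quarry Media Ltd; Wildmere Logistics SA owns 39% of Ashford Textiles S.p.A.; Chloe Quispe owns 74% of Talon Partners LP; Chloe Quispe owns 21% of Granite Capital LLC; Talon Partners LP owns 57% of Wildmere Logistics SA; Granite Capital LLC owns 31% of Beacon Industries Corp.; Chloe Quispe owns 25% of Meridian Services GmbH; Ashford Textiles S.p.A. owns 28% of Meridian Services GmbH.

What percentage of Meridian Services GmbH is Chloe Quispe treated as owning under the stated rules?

30.801292%

Chain via Granite Capital LLC → Beacon Industries Corp. → Quarry Media Ltd (R1): 21% × 31% × 68% × 27% = 1.195236% of Meridian Services GmbH.
Chain via Talon Partners LP → Wildmere Logistics SA → Ashford Textiles S.p.A. (R1): 74% × 57% × 39% × 28% = 4.606056% of Meridian Services GmbH.
Direct interest in Meridian Services GmbH: 25%.
Aggregating (R2): 1.195236% + 4.606056% + 25% = 30.801292%.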